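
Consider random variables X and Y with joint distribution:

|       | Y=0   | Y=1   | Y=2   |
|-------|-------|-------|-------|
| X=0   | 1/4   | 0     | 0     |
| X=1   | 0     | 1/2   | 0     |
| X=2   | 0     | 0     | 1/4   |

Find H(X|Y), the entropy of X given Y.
Marginal P(Y) (column sums):
  P(Y=0) = 1/4 + 0 + 0 = 1/4
  P(Y=1) = 0 + 1/2 + 0 = 1/2
  P(Y=2) = 0 + 0 + 1/4 = 1/4

H(X|Y) = -Σ P(X,Y)·log₂ P(X|Y), where P(X|Y) = P(X,Y) / P(Y)
  (cells with P(X,Y) = 0 contribute 0)
  (X=0,Y=0): P(X|Y) = (1/4)/(1/4) = 1;  -(1/4)·log₂(1) = 0.0000
  (X=1,Y=1): P(X|Y) = (1/2)/(1/2) = 1;  -(1/2)·log₂(1) = 0.0000
  (X=2,Y=2): P(X|Y) = (1/4)/(1/4) = 1;  -(1/4)·log₂(1) = 0.0000
H(X|Y) = 0.0000 + 0.0000 + 0.0000
  = 0.0000 bits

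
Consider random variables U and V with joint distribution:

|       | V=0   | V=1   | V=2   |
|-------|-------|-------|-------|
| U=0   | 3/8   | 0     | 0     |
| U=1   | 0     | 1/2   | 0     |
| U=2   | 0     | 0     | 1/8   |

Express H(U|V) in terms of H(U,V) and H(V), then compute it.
H(U|V) = H(U,V) - H(V)

Marginal P(V) (column sums):
  P(V=0) = 3/8 + 0 + 0 = 3/8
  P(V=1) = 0 + 1/2 + 0 = 1/2
  P(V=2) = 0 + 0 + 1/8 = 1/8

H(U,V) = -[(3/8)·log₂(3/8) + (1/2)·log₂(1/2) + (1/8)·log₂(1/8)]
  = 0.5306 + 0.5000 + 0.3750
  = 1.4056 bits
H(V) = -[(3/8)·log₂(3/8) + (1/2)·log₂(1/2) + (1/8)·log₂(1/8)]
  = 0.5306 + 0.5000 + 0.3750
  = 1.4056 bits

H(U|V) = 1.4056 - 1.4056 = 0.0000 bits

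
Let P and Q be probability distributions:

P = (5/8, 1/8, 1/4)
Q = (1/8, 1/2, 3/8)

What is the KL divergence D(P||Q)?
D(P||Q) = Σ P(i) log₂(P(i)/Q(i))
  i=0: (5/8) × log₂((5/8)/(1/8)) = (5/8) × log₂(5) = 1.4512
  i=1: (1/8) × log₂((1/8)/(1/2)) = (1/8) × log₂(1/4) = -0.2500
  i=2: (1/4) × log₂((1/4)/(3/8)) = (1/4) × log₂(2/3) = -0.1462
D(P||Q) = 1.4512 - 0.2500 - 0.1462
  = 1.0550 bits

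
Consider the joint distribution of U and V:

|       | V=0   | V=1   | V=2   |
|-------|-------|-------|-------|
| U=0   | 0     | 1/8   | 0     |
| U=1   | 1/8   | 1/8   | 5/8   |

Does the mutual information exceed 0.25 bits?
Marginal P(U) (row sums):
  P(U=0) = 0 + 1/8 + 0 = 1/8
  P(U=1) = 1/8 + 1/8 + 5/8 = 7/8
Marginal P(V) (column sums):
  P(V=0) = 0 + 1/8 = 1/8
  P(V=1) = 1/8 + 1/8 = 1/4
  P(V=2) = 0 + 5/8 = 5/8

H(U) = -[(1/8)·log₂(1/8) + (7/8)·log₂(7/8)]
  = 0.3750 + 0.1686
  = 0.5436 bits
H(V) = -[(1/8)·log₂(1/8) + (1/4)·log₂(1/4) + (5/8)·log₂(5/8)]
  = 0.3750 + 0.5000 + 0.4238
  = 1.2988 bits
H(U,V) = -[(1/8)·log₂(1/8) + (1/8)·log₂(1/8) + (1/8)·log₂(1/8) + (5/8)·log₂(5/8)]
  = 0.3750 + 0.3750 + 0.3750 + 0.4238
  = 1.5488 bits

I(U;V) = H(U) + H(V) - H(U,V)
  = 0.5436 + 1.2988 - 1.5488
  = 0.2936 bits

Yes. I(U;V) = 0.2936 bits, which is > 0.25 bits.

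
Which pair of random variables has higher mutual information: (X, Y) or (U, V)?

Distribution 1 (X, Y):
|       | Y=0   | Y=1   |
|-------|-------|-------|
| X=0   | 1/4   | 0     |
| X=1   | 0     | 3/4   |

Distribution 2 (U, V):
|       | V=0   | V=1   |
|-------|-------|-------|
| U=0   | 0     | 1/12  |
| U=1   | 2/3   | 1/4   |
Distribution 1 (X, Y):
Marginal P(X) (row sums):
  P(X=0) = 1/4 + 0 = 1/4
  P(X=1) = 0 + 3/4 = 3/4
Marginal P(Y) (column sums):
  P(Y=0) = 1/4 + 0 = 1/4
  P(Y=1) = 0 + 3/4 = 3/4

H(X) = -[(1/4)·log₂(1/4) + (3/4)·log₂(3/4)]
  = 0.5000 + 0.3113
  = 0.8113 bits
H(Y) = -[(1/4)·log₂(1/4) + (3/4)·log₂(3/4)]
  = 0.5000 + 0.3113
  = 0.8113 bits
H(X,Y) = -[(1/4)·log₂(1/4) + (3/4)·log₂(3/4)]
  = 0.5000 + 0.3113
  = 0.8113 bits

I(X;Y) = H(X) + H(Y) - H(X,Y)
  = 0.8113 + 0.8113 - 0.8113
  = 0.8113 bits

Distribution 2 (U, V):
Marginal P(U) (row sums):
  P(U=0) = 0 + 1/12 = 1/12
  P(U=1) = 2/3 + 1/4 = 11/12
Marginal P(V) (column sums):
  P(V=0) = 0 + 2/3 = 2/3
  P(V=1) = 1/12 + 1/4 = 1/3

H(U) = -[(1/12)·log₂(1/12) + (11/12)·log₂(11/12)]
  = 0.2987 + 0.1151
  = 0.4138 bits
H(V) = -[(2/3)·log₂(2/3) + (1/3)·log₂(1/3)]
  = 0.3900 + 0.5283
  = 0.9183 bits
H(U,V) = -[(1/12)·log₂(1/12) + (2/3)·log₂(2/3) + (1/4)·log₂(1/4)]
  = 0.2987 + 0.3900 + 0.5000
  = 1.1887 bits

I(U;V) = H(U) + H(V) - H(U,V)
  = 0.4138 + 0.9183 - 1.1887
  = 0.1434 bits

I(X;Y) = 0.8113 bits > I(U;V) = 0.1434 bits, so (X, Y) has the higher mutual information (stronger dependence).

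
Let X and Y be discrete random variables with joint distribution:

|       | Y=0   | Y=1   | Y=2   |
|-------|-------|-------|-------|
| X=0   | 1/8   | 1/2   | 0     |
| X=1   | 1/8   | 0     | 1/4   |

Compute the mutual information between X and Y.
Marginal P(X) (row sums):
  P(X=0) = 1/8 + 1/2 + 0 = 5/8
  P(X=1) = 1/8 + 0 + 1/4 = 3/8
Marginal P(Y) (column sums):
  P(Y=0) = 1/8 + 1/8 = 1/4
  P(Y=1) = 1/2 + 0 = 1/2
  P(Y=2) = 0 + 1/4 = 1/4

H(X) = -[(5/8)·log₂(5/8) + (3/8)·log₂(3/8)]
  = 0.4238 + 0.5306
  = 0.9544 bits
H(Y) = -[(1/4)·log₂(1/4) + (1/2)·log₂(1/2) + (1/4)·log₂(1/4)]
  = 0.5000 + 0.5000 + 0.5000
  = 1.5000 bits
H(X,Y) = -[(1/8)·log₂(1/8) + (1/2)·log₂(1/2) + (1/8)·log₂(1/8) + (1/4)·log₂(1/4)]
  = 0.3750 + 0.5000 + 0.3750 + 0.5000
  = 1.7500 bits

I(X;Y) = H(X) + H(Y) - H(X,Y)
  = 0.9544 + 1.5000 - 1.7500
  = 0.7044 bits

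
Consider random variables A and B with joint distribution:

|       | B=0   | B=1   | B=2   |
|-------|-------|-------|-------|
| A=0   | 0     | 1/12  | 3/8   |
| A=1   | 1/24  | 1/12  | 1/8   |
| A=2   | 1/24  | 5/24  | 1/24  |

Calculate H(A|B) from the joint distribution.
Marginal P(B) (column sums):
  P(B=0) = 0 + 1/24 + 1/24 = 1/12
  P(B=1) = 1/12 + 1/12 + 5/24 = 3/8
  P(B=2) = 3/8 + 1/8 + 1/24 = 13/24

H(A|B) = -Σ P(A,B)·log₂ P(A|B), where P(A|B) = P(A,B) / P(B)
  (cells with P(A,B) = 0 contribute 0)
  (A=0,B=1): P(A|B) = (1/12)/(3/8) = 2/9;  -(1/12)·log₂(2/9) = 0.1808
  (A=0,B=2): P(A|B) = (3/8)/(13/24) = 9/13;  -(3/8)·log₂(9/13) = 0.1989
  (A=1,B=0): P(A|B) = (1/24)/(1/12) = 1/2;  -(1/24)·log₂(1/2) = 0.0417
  (A=1,B=1): P(A|B) = (1/12)/(3/8) = 2/9;  -(1/12)·log₂(2/9) = 0.1808
  (A=1,B=2): P(A|B) = (1/8)/(13/24) = 3/13;  -(1/8)·log₂(3/13) = 0.2644
  (A=2,B=0): P(A|B) = (1/24)/(1/12) = 1/2;  -(1/24)·log₂(1/2) = 0.0417
  (A=2,B=1): P(A|B) = (5/24)/(3/8) = 5/9;  -(5/24)·log₂(5/9) = 0.1767
  (A=2,B=2): P(A|B) = (1/24)/(13/24) = 1/13;  -(1/24)·log₂(1/13) = 0.1542
H(A|B) = 0.1808 + 0.1989 + 0.0417 + 0.1808 + 0.2644 + 0.0417 + 0.1767 + 0.1542
  = 1.2392 bits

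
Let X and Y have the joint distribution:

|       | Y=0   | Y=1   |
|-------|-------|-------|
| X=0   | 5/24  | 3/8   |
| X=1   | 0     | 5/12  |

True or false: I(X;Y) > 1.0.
Marginal P(X) (row sums):
  P(X=0) = 5/24 + 3/8 = 7/12
  P(X=1) = 0 + 5/12 = 5/12
Marginal P(Y) (column sums):
  P(Y=0) = 5/24 + 0 = 5/24
  P(Y=1) = 3/8 + 5/12 = 19/24

H(X) = -[(7/12)·log₂(7/12) + (5/12)·log₂(5/12)]
  = 0.4536 + 0.5263
  = 0.9799 bits
H(Y) = -[(5/24)·log₂(5/24) + (19/24)·log₂(19/24)]
  = 0.4715 + 0.2668
  = 0.7383 bits
H(X,Y) = -[(5/24)·log₂(5/24) + (3/8)·log₂(3/8) + (5/12)·log₂(5/12)]
  = 0.4715 + 0.5306 + 0.5263
  = 1.5284 bits

I(X;Y) = H(X) + H(Y) - H(X,Y)
  = 0.9799 + 0.7383 - 1.5284
  = 0.1898 bits

False. I(X;Y) = 0.1898 bits, which is ≤ 1.0 bits.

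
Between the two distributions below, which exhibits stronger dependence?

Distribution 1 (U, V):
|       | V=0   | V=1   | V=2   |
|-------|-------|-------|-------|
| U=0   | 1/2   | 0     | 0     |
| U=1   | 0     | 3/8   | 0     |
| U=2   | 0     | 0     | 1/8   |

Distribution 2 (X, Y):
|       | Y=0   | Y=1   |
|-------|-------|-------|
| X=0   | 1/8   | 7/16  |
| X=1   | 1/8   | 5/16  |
Distribution 1 (U, V):
Marginal P(U) (row sums):
  P(U=0) = 1/2 + 0 + 0 = 1/2
  P(U=1) = 0 + 3/8 + 0 = 3/8
  P(U=2) = 0 + 0 + 1/8 = 1/8
Marginal P(V) (column sums):
  P(V=0) = 1/2 + 0 + 0 = 1/2
  P(V=1) = 0 + 3/8 + 0 = 3/8
  P(V=2) = 0 + 0 + 1/8 = 1/8

H(U) = -[(1/2)·log₂(1/2) + (3/8)·log₂(3/8) + (1/8)·log₂(1/8)]
  = 0.5000 + 0.5306 + 0.3750
  = 1.4056 bits
H(V) = -[(1/2)·log₂(1/2) + (3/8)·log₂(3/8) + (1/8)·log₂(1/8)]
  = 0.5000 + 0.5306 + 0.3750
  = 1.4056 bits
H(U,V) = -[(1/2)·log₂(1/2) + (3/8)·log₂(3/8) + (1/8)·log₂(1/8)]
  = 0.5000 + 0.5306 + 0.3750
  = 1.4056 bits

I(U;V) = H(U) + H(V) - H(U,V)
  = 1.4056 + 1.4056 - 1.4056
  = 1.4056 bits

Distribution 2 (X, Y):
Marginal P(X) (row sums):
  P(X=0) = 1/8 + 7/16 = 9/16
  P(X=1) = 1/8 + 5/16 = 7/16
Marginal P(Y) (column sums):
  P(Y=0) = 1/8 + 1/8 = 1/4
  P(Y=1) = 7/16 + 5/16 = 3/4

H(X) = -[(9/16)·log₂(9/16) + (7/16)·log₂(7/16)]
  = 0.4669 + 0.5218
  = 0.9887 bits
H(Y) = -[(1/4)·log₂(1/4) + (3/4)·log₂(3/4)]
  = 0.5000 + 0.3113
  = 0.8113 bits
H(X,Y) = -[(1/8)·log₂(1/8) + (7/16)·log₂(7/16) + (1/8)·log₂(1/8) + (5/16)·log₂(5/16)]
  = 0.3750 + 0.5218 + 0.3750 + 0.5244
  = 1.7962 bits

I(X;Y) = H(X) + H(Y) - H(X,Y)
  = 0.9887 + 0.8113 - 1.7962
  = 0.0038 bits

I(U;V) = 1.4056 bits > I(X;Y) = 0.0038 bits, so (U, V) has the higher mutual information (stronger dependence).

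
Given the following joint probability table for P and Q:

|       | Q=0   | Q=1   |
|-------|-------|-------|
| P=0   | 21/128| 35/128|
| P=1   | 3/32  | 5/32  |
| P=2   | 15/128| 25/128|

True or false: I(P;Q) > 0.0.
Marginal P(P) (row sums):
  P(P=0) = 21/128 + 35/128 = 7/16
  P(P=1) = 3/32 + 5/32 = 1/4
  P(P=2) = 15/128 + 25/128 = 5/16
Marginal P(Q) (column sums):
  P(Q=0) = 21/128 + 3/32 + 15/128 = 3/8
  P(Q=1) = 35/128 + 5/32 + 25/128 = 5/8

H(P) = -[(7/16)·log₂(7/16) + (1/4)·log₂(1/4) + (5/16)·log₂(5/16)]
  = 0.5218 + 0.5000 + 0.5244
  = 1.5462 bits
H(Q) = -[(3/8)·log₂(3/8) + (5/8)·log₂(5/8)]
  = 0.5306 + 0.4238
  = 0.9544 bits
H(P,Q) = -[(21/128)·log₂(21/128) + (35/128)·log₂(35/128) + (3/32)·log₂(3/32) + (5/32)·log₂(5/32) + (15/128)·log₂(15/128) + (25/128)·log₂(25/128)]
  = 0.4278 + 0.5115 + 0.3202 + 0.4184 + 0.3625 + 0.4602
  = 2.5006 bits

I(P;Q) = H(P) + H(Q) - H(P,Q)
  = 1.5462 + 0.9544 - 2.5006
  = 0.0000 bits

False. I(P;Q) = 0.0000 bits, which is ≤ 0.0 bits.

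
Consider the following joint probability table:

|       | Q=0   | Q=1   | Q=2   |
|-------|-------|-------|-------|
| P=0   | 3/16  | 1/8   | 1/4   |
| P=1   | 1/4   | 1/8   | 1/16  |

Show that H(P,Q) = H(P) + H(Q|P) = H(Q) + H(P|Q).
Marginal P(P) (row sums):
  P(P=0) = 3/16 + 1/8 + 1/4 = 9/16
  P(P=1) = 1/4 + 1/8 + 1/16 = 7/16
Marginal P(Q) (column sums):
  P(Q=0) = 3/16 + 1/4 = 7/16
  P(Q=1) = 1/8 + 1/8 = 1/4
  P(Q=2) = 1/4 + 1/16 = 5/16

Decomposition 1: H(P) + H(Q|P)
H(P) = -[(9/16)·log₂(9/16) + (7/16)·log₂(7/16)]
  = 0.4669 + 0.5218
  = 0.9887 bits
H(Q|P) = -Σ P(P,Q)·log₂ P(Q|P), where P(Q|P) = P(P,Q) / P(P)
  (P=0,Q=0): P(Q|P) = (3/16)/(9/16) = 1/3;  -(3/16)·log₂(1/3) = 0.2972
  (P=0,Q=1): P(Q|P) = (1/8)/(9/16) = 2/9;  -(1/8)·log₂(2/9) = 0.2712
  (P=0,Q=2): P(Q|P) = (1/4)/(9/16) = 4/9;  -(1/4)·log₂(4/9) = 0.2925
  (P=1,Q=0): P(Q|P) = (1/4)/(7/16) = 4/7;  -(1/4)·log₂(4/7) = 0.2018
  (P=1,Q=1): P(Q|P) = (1/8)/(7/16) = 2/7;  -(1/8)·log₂(2/7) = 0.2259
  (P=1,Q=2): P(Q|P) = (1/16)/(7/16) = 1/7;  -(1/16)·log₂(1/7) = 0.1755
H(Q|P) = 0.2972 + 0.2712 + 0.2925 + 0.2018 + 0.2259 + 0.1755
  = 1.4641 bits
H(P) + H(Q|P) = 0.9887 + 1.4641 = 2.4528 bits

Decomposition 2: H(Q) + H(P|Q)
H(Q) = -[(7/16)·log₂(7/16) + (1/4)·log₂(1/4) + (5/16)·log₂(5/16)]
  = 0.5218 + 0.5000 + 0.5244
  = 1.5462 bits
H(P|Q) = -Σ P(P,Q)·log₂ P(P|Q), where P(P|Q) = P(P,Q) / P(Q)
  (P=0,Q=0): P(P|Q) = (3/16)/(7/16) = 3/7;  -(3/16)·log₂(3/7) = 0.2292
  (P=0,Q=1): P(P|Q) = (1/8)/(1/4) = 1/2;  -(1/8)·log₂(1/2) = 0.1250
  (P=0,Q=2): P(P|Q) = (1/4)/(5/16) = 4/5;  -(1/4)·log₂(4/5) = 0.0805
  (P=1,Q=0): P(P|Q) = (1/4)/(7/16) = 4/7;  -(1/4)·log₂(4/7) = 0.2018
  (P=1,Q=1): P(P|Q) = (1/8)/(1/4) = 1/2;  -(1/8)·log₂(1/2) = 0.1250
  (P=1,Q=2): P(P|Q) = (1/16)/(5/16) = 1/5;  -(1/16)·log₂(1/5) = 0.1451
H(P|Q) = 0.2292 + 0.1250 + 0.0805 + 0.2018 + 0.1250 + 0.1451
  = 0.9066 bits
H(Q) + H(P|Q) = 1.5462 + 0.9066 = 2.4528 bits

Direct computation of the joint entropy:
H(P,Q) = -[(3/16)·log₂(3/16) + (1/8)·log₂(1/8) + (1/4)·log₂(1/4) + (1/4)·log₂(1/4) + (1/8)·log₂(1/8) + (1/16)·log₂(1/16)]
  = 0.4528 + 0.3750 + 0.5000 + 0.5000 + 0.3750 + 0.2500
  = 2.4528 bits

All three agree: H(P,Q) = 2.4528 bits ✓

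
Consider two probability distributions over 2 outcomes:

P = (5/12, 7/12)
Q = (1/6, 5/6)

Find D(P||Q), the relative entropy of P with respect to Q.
D(P||Q) = Σ P(i) log₂(P(i)/Q(i))
  i=0: (5/12) × log₂((5/12)/(1/6)) = (5/12) × log₂(5/2) = 0.5508
  i=1: (7/12) × log₂((7/12)/(5/6)) = (7/12) × log₂(7/10) = -0.3002
D(P||Q) = 0.5508 - 0.3002
  = 0.2506 bits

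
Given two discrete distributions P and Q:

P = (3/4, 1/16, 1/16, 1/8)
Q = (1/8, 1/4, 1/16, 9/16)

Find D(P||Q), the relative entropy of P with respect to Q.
D(P||Q) = Σ P(i) log₂(P(i)/Q(i))
  i=0: (3/4) × log₂((3/4)/(1/8)) = (3/4) × log₂(6) = 1.9387
  i=1: (1/16) × log₂((1/16)/(1/4)) = (1/16) × log₂(1/4) = -0.1250
  i=2: (1/16) × log₂((1/16)/(1/16)) = (1/16) × log₂(1) = 0.0000
  i=3: (1/8) × log₂((1/8)/(9/16)) = (1/8) × log₂(2/9) = -0.2712
D(P||Q) = 1.9387 - 0.1250 + 0.0000 - 0.2712
  = 1.5425 bits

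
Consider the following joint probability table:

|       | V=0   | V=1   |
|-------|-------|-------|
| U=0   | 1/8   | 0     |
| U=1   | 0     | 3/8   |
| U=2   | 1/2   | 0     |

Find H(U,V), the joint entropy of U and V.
H(U,V) = -Σ P(U,V) log₂ P(U,V), summed over the non-zero cells:
H(U,V) = -[(1/8)·log₂(1/8) + (3/8)·log₂(3/8) + (1/2)·log₂(1/2)]
  = 0.3750 + 0.5306 + 0.5000
  = 1.4056 bits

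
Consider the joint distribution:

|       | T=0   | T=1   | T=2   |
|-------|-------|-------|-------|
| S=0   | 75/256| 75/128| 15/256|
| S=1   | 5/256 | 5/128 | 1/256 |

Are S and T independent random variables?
Marginal P(S) (row sums):
  P(S=0) = 75/256 + 75/128 + 15/256 = 15/16
  P(S=1) = 5/256 + 5/128 + 1/256 = 1/16
Marginal P(T) (column sums):
  P(T=0) = 75/256 + 5/256 = 5/16
  P(T=1) = 75/128 + 5/128 = 5/8
  P(T=2) = 15/256 + 1/256 = 1/16

S and T are independent iff P(S=i,T=j) = P(S=i)·P(T=j) for every cell.
  P(S=0)·P(T=0) = 15/16 × 5/16 = 75/256 = P(S=0,T=0) ✓
  P(S=0)·P(T=1) = 15/16 × 5/8 = 75/128 = P(S=0,T=1) ✓
  P(S=0)·P(T=2) = 15/16 × 1/16 = 15/256 = P(S=0,T=2) ✓
  P(S=1)·P(T=0) = 1/16 × 5/16 = 5/256 = P(S=1,T=0) ✓
  P(S=1)·P(T=1) = 1/16 × 5/8 = 5/128 = P(S=1,T=1) ✓
  P(S=1)·P(T=2) = 1/16 × 1/16 = 1/256 = P(S=1,T=2) ✓

Yes, S and T are independent: every cell factors, so I(S;T) = 0 bits.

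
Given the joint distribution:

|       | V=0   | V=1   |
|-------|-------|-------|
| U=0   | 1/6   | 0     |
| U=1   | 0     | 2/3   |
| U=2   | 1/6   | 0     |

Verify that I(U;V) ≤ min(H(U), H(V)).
Marginal P(U) (row sums):
  P(U=0) = 1/6 + 0 = 1/6
  P(U=1) = 0 + 2/3 = 2/3
  P(U=2) = 1/6 + 0 = 1/6
Marginal P(V) (column sums):
  P(V=0) = 1/6 + 0 + 1/6 = 1/3
  P(V=1) = 0 + 2/3 + 0 = 2/3

H(U) = -[(1/6)·log₂(1/6) + (2/3)·log₂(2/3) + (1/6)·log₂(1/6)]
  = 0.4308 + 0.3900 + 0.4308
  = 1.2516 bits
H(V) = -[(1/3)·log₂(1/3) + (2/3)·log₂(2/3)]
  = 0.5283 + 0.3900
  = 0.9183 bits
H(U,V) = -[(1/6)·log₂(1/6) + (2/3)·log₂(2/3) + (1/6)·log₂(1/6)]
  = 0.4308 + 0.3900 + 0.4308
  = 1.2516 bits

I(U;V) = H(U) + H(V) - H(U,V)
  = 1.2516 + 0.9183 - 1.2516
  = 0.9183 bits

min(H(U), H(V)) = min(1.2516, 0.9183) = 0.9183 bits
Since 0.9183 ≤ 0.9183, the bound is satisfied ✓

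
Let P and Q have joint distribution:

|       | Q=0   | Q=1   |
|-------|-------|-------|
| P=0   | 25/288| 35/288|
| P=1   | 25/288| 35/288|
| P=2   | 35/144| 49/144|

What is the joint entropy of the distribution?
H(P,Q) = -Σ P(P,Q) log₂ P(P,Q), summed over the non-zero cells:
H(P,Q) = -[(25/288)·log₂(25/288) + (35/288)·log₂(35/288) + (25/288)·log₂(25/288) + (35/288)·log₂(35/288) + (35/144)·log₂(35/144) + (49/144)·log₂(49/144)]
  = 0.3061 + 0.3695 + 0.3061 + 0.3695 + 0.4960 + 0.5292
  = 2.3764 bits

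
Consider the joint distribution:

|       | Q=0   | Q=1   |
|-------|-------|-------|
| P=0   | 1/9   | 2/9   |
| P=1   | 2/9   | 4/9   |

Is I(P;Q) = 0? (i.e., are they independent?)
Marginal P(P) (row sums):
  P(P=0) = 1/9 + 2/9 = 1/3
  P(P=1) = 2/9 + 4/9 = 2/3
Marginal P(Q) (column sums):
  P(Q=0) = 1/9 + 2/9 = 1/3
  P(Q=1) = 2/9 + 4/9 = 2/3

P and Q are independent iff P(P=i,Q=j) = P(P=i)·P(Q=j) for every cell.
  P(P=0)·P(Q=0) = 1/3 × 1/3 = 1/9 = P(P=0,Q=0) ✓
  P(P=0)·P(Q=1) = 1/3 × 2/3 = 2/9 = P(P=0,Q=1) ✓
  P(P=1)·P(Q=0) = 2/3 × 1/3 = 2/9 = P(P=1,Q=0) ✓
  P(P=1)·P(Q=1) = 2/3 × 2/3 = 4/9 = P(P=1,Q=1) ✓

Yes, P and Q are independent: every cell factors, so I(P;Q) = 0 bits.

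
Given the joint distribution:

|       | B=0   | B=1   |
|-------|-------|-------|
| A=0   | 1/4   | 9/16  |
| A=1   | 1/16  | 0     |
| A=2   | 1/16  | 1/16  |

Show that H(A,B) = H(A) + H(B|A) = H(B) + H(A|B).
Marginal P(A) (row sums):
  P(A=0) = 1/4 + 9/16 = 13/16
  P(A=1) = 1/16 + 0 = 1/16
  P(A=2) = 1/16 + 1/16 = 1/8
Marginal P(B) (column sums):
  P(B=0) = 1/4 + 1/16 + 1/16 = 3/8
  P(B=1) = 9/16 + 0 + 1/16 = 5/8

Decomposition 1: H(A) + H(B|A)
H(A) = -[(13/16)·log₂(13/16) + (1/16)·log₂(1/16) + (1/8)·log₂(1/8)]
  = 0.2434 + 0.2500 + 0.3750
  = 0.8684 bits
H(B|A) = -Σ P(A,B)·log₂ P(B|A), where P(B|A) = P(A,B) / P(A)
  (cells with P(A,B) = 0 contribute 0)
  (A=0,B=0): P(B|A) = (1/4)/(13/16) = 4/13;  -(1/4)·log₂(4/13) = 0.4251
  (A=0,B=1): P(B|A) = (9/16)/(13/16) = 9/13;  -(9/16)·log₂(9/13) = 0.2984
  (A=1,B=0): P(B|A) = (1/16)/(1/16) = 1;  -(1/16)·log₂(1) = 0.0000
  (A=2,B=0): P(B|A) = (1/16)/(1/8) = 1/2;  -(1/16)·log₂(1/2) = 0.0625
  (A=2,B=1): P(B|A) = (1/16)/(1/8) = 1/2;  -(1/16)·log₂(1/2) = 0.0625
H(B|A) = 0.4251 + 0.2984 + 0.0000 + 0.0625 + 0.0625
  = 0.8485 bits
H(A) + H(B|A) = 0.8684 + 0.8485 = 1.7169 bits

Decomposition 2: H(B) + H(A|B)
H(B) = -[(3/8)·log₂(3/8) + (5/8)·log₂(5/8)]
  = 0.5306 + 0.4238
  = 0.9544 bits
H(A|B) = -Σ P(A,B)·log₂ P(A|B), where P(A|B) = P(A,B) / P(B)
  (cells with P(A,B) = 0 contribute 0)
  (A=0,B=0): P(A|B) = (1/4)/(3/8) = 2/3;  -(1/4)·log₂(2/3) = 0.1462
  (A=0,B=1): P(A|B) = (9/16)/(5/8) = 9/10;  -(9/16)·log₂(9/10) = 0.0855
  (A=1,B=0): P(A|B) = (1/16)/(3/8) = 1/6;  -(1/16)·log₂(1/6) = 0.1616
  (A=2,B=0): P(A|B) = (1/16)/(3/8) = 1/6;  -(1/16)·log₂(1/6) = 0.1616
  (A=2,B=1): P(A|B) = (1/16)/(5/8) = 1/10;  -(1/16)·log₂(1/10) = 0.2076
H(A|B) = 0.1462 + 0.0855 + 0.1616 + 0.1616 + 0.2076
  = 0.7625 bits
H(B) + H(A|B) = 0.9544 + 0.7625 = 1.7169 bits

Direct computation of the joint entropy:
H(A,B) = -[(1/4)·log₂(1/4) + (9/16)·log₂(9/16) + (1/16)·log₂(1/16) + (1/16)·log₂(1/16) + (1/16)·log₂(1/16)]
  = 0.5000 + 0.4669 + 0.2500 + 0.2500 + 0.2500
  = 1.7169 bits

All three agree: H(A,B) = 1.7169 bits ✓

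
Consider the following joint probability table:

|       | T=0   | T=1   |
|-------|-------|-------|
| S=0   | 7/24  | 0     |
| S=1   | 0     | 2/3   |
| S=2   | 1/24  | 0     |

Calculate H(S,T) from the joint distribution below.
H(S,T) = -Σ P(S,T) log₂ P(S,T), summed over the non-zero cells:
H(S,T) = -[(7/24)·log₂(7/24) + (2/3)·log₂(2/3) + (1/24)·log₂(1/24)]
  = 0.5185 + 0.3900 + 0.1910
  = 1.0995 bits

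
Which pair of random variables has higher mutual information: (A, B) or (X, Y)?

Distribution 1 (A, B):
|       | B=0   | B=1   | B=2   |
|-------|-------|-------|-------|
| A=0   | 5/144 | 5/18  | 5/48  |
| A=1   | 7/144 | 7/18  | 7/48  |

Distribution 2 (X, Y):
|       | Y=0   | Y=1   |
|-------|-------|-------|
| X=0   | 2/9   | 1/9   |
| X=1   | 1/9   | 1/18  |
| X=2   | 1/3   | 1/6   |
Distribution 1 (A, B):
Marginal P(A) (row sums):
  P(A=0) = 5/144 + 5/18 + 5/48 = 5/12
  P(A=1) = 7/144 + 7/18 + 7/48 = 7/12
Marginal P(B) (column sums):
  P(B=0) = 5/144 + 7/144 = 1/12
  P(B=1) = 5/18 + 7/18 = 2/3
  P(B=2) = 5/48 + 7/48 = 1/4

H(A) = -[(5/12)·log₂(5/12) + (7/12)·log₂(7/12)]
  = 0.5263 + 0.4536
  = 0.9799 bits
H(B) = -[(1/12)·log₂(1/12) + (2/3)·log₂(2/3) + (1/4)·log₂(1/4)]
  = 0.2987 + 0.3900 + 0.5000
  = 1.1887 bits
H(A,B) = -[(5/144)·log₂(5/144) + (5/18)·log₂(5/18) + (5/48)·log₂(5/48) + (7/144)·log₂(7/144) + (7/18)·log₂(7/18) + (7/48)·log₂(7/48)]
  = 0.1683 + 0.5133 + 0.3399 + 0.2121 + 0.5299 + 0.4051
  = 2.1686 bits

I(A;B) = H(A) + H(B) - H(A,B)
  = 0.9799 + 1.1887 - 2.1686
  = 0.0000 bits

Distribution 2 (X, Y):
Marginal P(X) (row sums):
  P(X=0) = 2/9 + 1/9 = 1/3
  P(X=1) = 1/9 + 1/18 = 1/6
  P(X=2) = 1/3 + 1/6 = 1/2
Marginal P(Y) (column sums):
  P(Y=0) = 2/9 + 1/9 + 1/3 = 2/3
  P(Y=1) = 1/9 + 1/18 + 1/6 = 1/3

H(X) = -[(1/3)·log₂(1/3) + (1/6)·log₂(1/6) + (1/2)·log₂(1/2)]
  = 0.5283 + 0.4308 + 0.5000
  = 1.4591 bits
H(Y) = -[(2/3)·log₂(2/3) + (1/3)·log₂(1/3)]
  = 0.3900 + 0.5283
  = 0.9183 bits
H(X,Y) = -[(2/9)·log₂(2/9) + (1/9)·log₂(1/9) + (1/9)·log₂(1/9) + (1/18)·log₂(1/18) + (1/3)·log₂(1/3) + (1/6)·log₂(1/6)]
  = 0.4822 + 0.3522 + 0.3522 + 0.2317 + 0.5283 + 0.4308
  = 2.3774 bits

I(X;Y) = H(X) + H(Y) - H(X,Y)
  = 1.4591 + 0.9183 - 2.3774
  = 0.0000 bits

Both joint tables factor as the product of their marginals, so I(A;B) = I(X;Y) = 0 bits: neither is larger (both pairs are independent).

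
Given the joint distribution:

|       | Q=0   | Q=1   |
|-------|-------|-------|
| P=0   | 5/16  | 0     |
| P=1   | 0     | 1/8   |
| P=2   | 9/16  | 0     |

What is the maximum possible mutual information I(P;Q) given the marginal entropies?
The upper bound on mutual information is I(P;Q) ≤ min(H(P), H(Q)).

Marginal P(P) (row sums):
  P(P=0) = 5/16 + 0 = 5/16
  P(P=1) = 0 + 1/8 = 1/8
  P(P=2) = 9/16 + 0 = 9/16
Marginal P(Q) (column sums):
  P(Q=0) = 5/16 + 0 + 9/16 = 7/8
  P(Q=1) = 0 + 1/8 + 0 = 1/8

H(P) = -[(5/16)·log₂(5/16) + (1/8)·log₂(1/8) + (9/16)·log₂(9/16)]
  = 0.5244 + 0.3750 + 0.4669
  = 1.3663 bits
H(Q) = -[(7/8)·log₂(7/8) + (1/8)·log₂(1/8)]
  = 0.1686 + 0.3750
  = 0.5436 bits

Maximum possible I(P;Q) = min(1.3663, 0.5436) = 0.5436 bits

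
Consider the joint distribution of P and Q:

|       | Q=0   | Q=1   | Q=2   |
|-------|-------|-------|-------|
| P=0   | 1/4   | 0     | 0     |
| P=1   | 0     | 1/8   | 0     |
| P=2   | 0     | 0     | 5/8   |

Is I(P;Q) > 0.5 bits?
Marginal P(P) (row sums):
  P(P=0) = 1/4 + 0 + 0 = 1/4
  P(P=1) = 0 + 1/8 + 0 = 1/8
  P(P=2) = 0 + 0 + 5/8 = 5/8
Marginal P(Q) (column sums):
  P(Q=0) = 1/4 + 0 + 0 = 1/4
  P(Q=1) = 0 + 1/8 + 0 = 1/8
  P(Q=2) = 0 + 0 + 5/8 = 5/8

H(P) = -[(1/4)·log₂(1/4) + (1/8)·log₂(1/8) + (5/8)·log₂(5/8)]
  = 0.5000 + 0.3750 + 0.4238
  = 1.2988 bits
H(Q) = -[(1/4)·log₂(1/4) + (1/8)·log₂(1/8) + (5/8)·log₂(5/8)]
  = 0.5000 + 0.3750 + 0.4238
  = 1.2988 bits
H(P,Q) = -[(1/4)·log₂(1/4) + (1/8)·log₂(1/8) + (5/8)·log₂(5/8)]
  = 0.5000 + 0.3750 + 0.4238
  = 1.2988 bits

I(P;Q) = H(P) + H(Q) - H(P,Q)
  = 1.2988 + 1.2988 - 1.2988
  = 1.2988 bits

Yes. I(P;Q) = 1.2988 bits, which is > 0.5 bits.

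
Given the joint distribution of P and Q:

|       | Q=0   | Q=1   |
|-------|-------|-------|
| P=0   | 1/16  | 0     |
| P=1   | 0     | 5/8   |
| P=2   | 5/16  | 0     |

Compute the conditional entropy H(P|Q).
Marginal P(Q) (column sums):
  P(Q=0) = 1/16 + 0 + 5/16 = 3/8
  P(Q=1) = 0 + 5/8 + 0 = 5/8

H(P|Q) = -Σ P(P,Q)·log₂ P(P|Q), where P(P|Q) = P(P,Q) / P(Q)
  (cells with P(P,Q) = 0 contribute 0)
  (P=0,Q=0): P(P|Q) = (1/16)/(3/8) = 1/6;  -(1/16)·log₂(1/6) = 0.1616
  (P=1,Q=1): P(P|Q) = (5/8)/(5/8) = 1;  -(5/8)·log₂(1) = 0.0000
  (P=2,Q=0): P(P|Q) = (5/16)/(3/8) = 5/6;  -(5/16)·log₂(5/6) = 0.0822
H(P|Q) = 0.1616 + 0.0000 + 0.0822
  = 0.2438 bits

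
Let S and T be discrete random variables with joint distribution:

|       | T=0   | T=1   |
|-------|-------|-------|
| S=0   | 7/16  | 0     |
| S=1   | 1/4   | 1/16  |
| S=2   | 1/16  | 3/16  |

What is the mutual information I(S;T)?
Marginal P(S) (row sums):
  P(S=0) = 7/16 + 0 = 7/16
  P(S=1) = 1/4 + 1/16 = 5/16
  P(S=2) = 1/16 + 3/16 = 1/4
Marginal P(T) (column sums):
  P(T=0) = 7/16 + 1/4 + 1/16 = 3/4
  P(T=1) = 0 + 1/16 + 3/16 = 1/4

H(S) = -[(7/16)·log₂(7/16) + (5/16)·log₂(5/16) + (1/4)·log₂(1/4)]
  = 0.5218 + 0.5244 + 0.5000
  = 1.5462 bits
H(T) = -[(3/4)·log₂(3/4) + (1/4)·log₂(1/4)]
  = 0.3113 + 0.5000
  = 0.8113 bits
H(S,T) = -[(7/16)·log₂(7/16) + (1/4)·log₂(1/4) + (1/16)·log₂(1/16) + (1/16)·log₂(1/16) + (3/16)·log₂(3/16)]
  = 0.5218 + 0.5000 + 0.2500 + 0.2500 + 0.4528
  = 1.9746 bits

I(S;T) = H(S) + H(T) - H(S,T)
  = 1.5462 + 0.8113 - 1.9746
  = 0.3829 bits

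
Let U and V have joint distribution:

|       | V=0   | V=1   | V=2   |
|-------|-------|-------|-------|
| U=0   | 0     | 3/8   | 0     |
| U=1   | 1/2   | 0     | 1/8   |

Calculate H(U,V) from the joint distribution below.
H(U,V) = -Σ P(U,V) log₂ P(U,V), summed over the non-zero cells:
H(U,V) = -[(3/8)·log₂(3/8) + (1/2)·log₂(1/2) + (1/8)·log₂(1/8)]
  = 0.5306 + 0.5000 + 0.3750
  = 1.4056 bits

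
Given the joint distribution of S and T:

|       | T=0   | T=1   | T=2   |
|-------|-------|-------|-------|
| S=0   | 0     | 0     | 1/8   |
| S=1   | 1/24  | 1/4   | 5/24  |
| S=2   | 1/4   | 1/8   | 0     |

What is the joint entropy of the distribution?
H(S,T) = -Σ P(S,T) log₂ P(S,T), summed over the non-zero cells:
H(S,T) = -[(1/8)·log₂(1/8) + (1/24)·log₂(1/24) + (1/4)·log₂(1/4) + (5/24)·log₂(5/24) + (1/4)·log₂(1/4) + (1/8)·log₂(1/8)]
  = 0.3750 + 0.1910 + 0.5000 + 0.4715 + 0.5000 + 0.3750
  = 2.4125 bits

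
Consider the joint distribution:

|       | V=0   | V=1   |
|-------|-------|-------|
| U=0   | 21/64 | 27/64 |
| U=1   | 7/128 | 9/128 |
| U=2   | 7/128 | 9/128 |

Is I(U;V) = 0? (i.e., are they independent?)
Marginal P(U) (row sums):
  P(U=0) = 21/64 + 27/64 = 3/4
  P(U=1) = 7/128 + 9/128 = 1/8
  P(U=2) = 7/128 + 9/128 = 1/8
Marginal P(V) (column sums):
  P(V=0) = 21/64 + 7/128 + 7/128 = 7/16
  P(V=1) = 27/64 + 9/128 + 9/128 = 9/16

U and V are independent iff P(U=i,V=j) = P(U=i)·P(V=j) for every cell.
  P(U=0)·P(V=0) = 3/4 × 7/16 = 21/64 = P(U=0,V=0) ✓
  P(U=0)·P(V=1) = 3/4 × 9/16 = 27/64 = P(U=0,V=1) ✓
  P(U=1)·P(V=0) = 1/8 × 7/16 = 7/128 = P(U=1,V=0) ✓
  P(U=1)·P(V=1) = 1/8 × 9/16 = 9/128 = P(U=1,V=1) ✓
  P(U=2)·P(V=0) = 1/8 × 7/16 = 7/128 = P(U=2,V=0) ✓
  P(U=2)·P(V=1) = 1/8 × 9/16 = 9/128 = P(U=2,V=1) ✓

Yes, U and V are independent: every cell factors, so I(U;V) = 0 bits.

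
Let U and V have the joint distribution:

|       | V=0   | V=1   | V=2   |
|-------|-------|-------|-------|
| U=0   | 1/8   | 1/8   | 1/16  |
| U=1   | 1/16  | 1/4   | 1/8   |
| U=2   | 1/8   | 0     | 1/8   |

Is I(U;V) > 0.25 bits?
Marginal P(U) (row sums):
  P(U=0) = 1/8 + 1/8 + 1/16 = 5/16
  P(U=1) = 1/16 + 1/4 + 1/8 = 7/16
  P(U=2) = 1/8 + 0 + 1/8 = 1/4
Marginal P(V) (column sums):
  P(V=0) = 1/8 + 1/16 + 1/8 = 5/16
  P(V=1) = 1/8 + 1/4 + 0 = 3/8
  P(V=2) = 1/16 + 1/8 + 1/8 = 5/16

H(U) = -[(5/16)·log₂(5/16) + (7/16)·log₂(7/16) + (1/4)·log₂(1/4)]
  = 0.5244 + 0.5218 + 0.5000
  = 1.5462 bits
H(V) = -[(5/16)·log₂(5/16) + (3/8)·log₂(3/8) + (5/16)·log₂(5/16)]
  = 0.5244 + 0.5306 + 0.5244
  = 1.5794 bits
H(U,V) = -[(1/8)·log₂(1/8) + (1/8)·log₂(1/8) + (1/16)·log₂(1/16) + (1/16)·log₂(1/16) + (1/4)·log₂(1/4) + (1/8)·log₂(1/8) + (1/8)·log₂(1/8) + (1/8)·log₂(1/8)]
  = 0.3750 + 0.3750 + 0.2500 + 0.2500 + 0.5000 + 0.3750 + 0.3750 + 0.3750
  = 2.8750 bits

I(U;V) = H(U) + H(V) - H(U,V)
  = 1.5462 + 1.5794 - 2.8750
  = 0.2506 bits

Yes. I(U;V) = 0.2506 bits, which is > 0.25 bits.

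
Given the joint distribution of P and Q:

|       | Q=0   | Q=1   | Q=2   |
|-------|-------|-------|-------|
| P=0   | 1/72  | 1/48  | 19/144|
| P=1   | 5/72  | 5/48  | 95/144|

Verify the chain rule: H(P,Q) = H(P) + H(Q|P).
Left side:
H(P,Q) = -[(1/72)·log₂(1/72) + (1/48)·log₂(1/48) + (19/144)·log₂(19/144) + (5/72)·log₂(5/72) + (5/48)·log₂(5/48) + (95/144)·log₂(95/144)]
  = 0.0857 + 0.1164 + 0.3855 + 0.2672 + 0.3399 + 0.3959
  = 1.5906 bits

Right side:
Marginal P(P) (row sums):
  P(P=0) = 1/72 + 1/48 + 19/144 = 1/6
  P(P=1) = 5/72 + 5/48 + 95/144 = 5/6
H(P) = -[(1/6)·log₂(1/6) + (5/6)·log₂(5/6)]
  = 0.4308 + 0.2192
  = 0.6500 bits
H(Q|P) = -Σ P(P,Q)·log₂ P(Q|P), where P(Q|P) = P(P,Q) / P(P)
  (P=0,Q=0): P(Q|P) = (1/72)/(1/6) = 1/12;  -(1/72)·log₂(1/12) = 0.0498
  (P=0,Q=1): P(Q|P) = (1/48)/(1/6) = 1/8;  -(1/48)·log₂(1/8) = 0.0625
  (P=0,Q=2): P(Q|P) = (19/144)/(1/6) = 19/24;  -(19/144)·log₂(19/24) = 0.0445
  (P=1,Q=0): P(Q|P) = (5/72)/(5/6) = 1/12;  -(5/72)·log₂(1/12) = 0.2490
  (P=1,Q=1): P(Q|P) = (5/48)/(5/6) = 1/8;  -(5/48)·log₂(1/8) = 0.3125
  (P=1,Q=2): P(Q|P) = (95/144)/(5/6) = 19/24;  -(95/144)·log₂(19/24) = 0.2223
H(Q|P) = 0.0498 + 0.0625 + 0.0445 + 0.2490 + 0.3125 + 0.2223
  = 0.9406 bits
H(P) + H(Q|P) = 0.6500 + 0.9406 = 1.5906 bits

Both sides equal 1.5906 bits, so the chain rule holds ✓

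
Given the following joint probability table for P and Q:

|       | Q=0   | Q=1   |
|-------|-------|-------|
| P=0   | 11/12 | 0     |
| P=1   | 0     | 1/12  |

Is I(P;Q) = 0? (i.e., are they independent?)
Marginal P(P) (row sums):
  P(P=0) = 11/12 + 0 = 11/12
  P(P=1) = 0 + 1/12 = 1/12
Marginal P(Q) (column sums):
  P(Q=0) = 11/12 + 0 = 11/12
  P(Q=1) = 0 + 1/12 = 1/12

P and Q are independent iff P(P=i,Q=j) = P(P=i)·P(Q=j) for every cell.
  P(P=0)·P(Q=0) = 11/12 × 11/12 = 121/144, but P(P=0,Q=0) = 11/12 ✗

No, P and Q are not independent. Quantitatively, I(P;Q) > 0:

H(P) = -[(11/12)·log₂(11/12) + (1/12)·log₂(1/12)]
  = 0.1151 + 0.2987
  = 0.4138 bits
H(Q) = -[(11/12)·log₂(11/12) + (1/12)·log₂(1/12)]
  = 0.1151 + 0.2987
  = 0.4138 bits
H(P,Q) = -[(11/12)·log₂(11/12) + (1/12)·log₂(1/12)]
  = 0.1151 + 0.2987
  = 0.4138 bits
I(P;Q) = H(P) + H(Q) - H(P,Q) = 0.4138 + 0.4138 - 0.4138 = 0.4138 bits > 0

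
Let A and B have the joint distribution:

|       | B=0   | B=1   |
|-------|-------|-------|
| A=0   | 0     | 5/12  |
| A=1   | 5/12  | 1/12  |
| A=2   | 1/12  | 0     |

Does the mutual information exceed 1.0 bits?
Marginal P(A) (row sums):
  P(A=0) = 0 + 5/12 = 5/12
  P(A=1) = 5/12 + 1/12 = 1/2
  P(A=2) = 1/12 + 0 = 1/12
Marginal P(B) (column sums):
  P(B=0) = 0 + 5/12 + 1/12 = 1/2
  P(B=1) = 5/12 + 1/12 + 0 = 1/2

H(A) = -[(5/12)·log₂(5/12) + (1/2)·log₂(1/2) + (1/12)·log₂(1/12)]
  = 0.5263 + 0.5000 + 0.2987
  = 1.3250 bits
H(B) = -[(1/2)·log₂(1/2) + (1/2)·log₂(1/2)]
  = 0.5000 + 0.5000
  = 1.0000 bits
H(A,B) = -[(5/12)·log₂(5/12) + (5/12)·log₂(5/12) + (1/12)·log₂(1/12) + (1/12)·log₂(1/12)]
  = 0.5263 + 0.5263 + 0.2987 + 0.2987
  = 1.6500 bits

I(A;B) = H(A) + H(B) - H(A,B)
  = 1.3250 + 1.0000 - 1.6500
  = 0.6750 bits

No. I(A;B) = 0.6750 bits, which is ≤ 1.0 bits.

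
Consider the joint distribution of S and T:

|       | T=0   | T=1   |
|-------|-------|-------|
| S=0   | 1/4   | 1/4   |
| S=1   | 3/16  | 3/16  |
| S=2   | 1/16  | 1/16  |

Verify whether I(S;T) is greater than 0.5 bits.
Marginal P(S) (row sums):
  P(S=0) = 1/4 + 1/4 = 1/2
  P(S=1) = 3/16 + 3/16 = 3/8
  P(S=2) = 1/16 + 1/16 = 1/8
Marginal P(T) (column sums):
  P(T=0) = 1/4 + 3/16 + 1/16 = 1/2
  P(T=1) = 1/4 + 3/16 + 1/16 = 1/2

H(S) = -[(1/2)·log₂(1/2) + (3/8)·log₂(3/8) + (1/8)·log₂(1/8)]
  = 0.5000 + 0.5306 + 0.3750
  = 1.4056 bits
H(T) = -[(1/2)·log₂(1/2) + (1/2)·log₂(1/2)]
  = 0.5000 + 0.5000
  = 1.0000 bits
H(S,T) = -[(1/4)·log₂(1/4) + (1/4)·log₂(1/4) + (3/16)·log₂(3/16) + (3/16)·log₂(3/16) + (1/16)·log₂(1/16) + (1/16)·log₂(1/16)]
  = 0.5000 + 0.5000 + 0.4528 + 0.4528 + 0.2500 + 0.2500
  = 2.4056 bits

I(S;T) = H(S) + H(T) - H(S,T)
  = 1.4056 + 1.0000 - 2.4056
  = 0.0000 bits

No. I(S;T) = 0.0000 bits, which is ≤ 0.5 bits.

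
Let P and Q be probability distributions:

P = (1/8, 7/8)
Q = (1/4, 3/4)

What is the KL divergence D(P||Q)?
D(P||Q) = Σ P(i) log₂(P(i)/Q(i))
  i=0: (1/8) × log₂((1/8)/(1/4)) = (1/8) × log₂(1/2) = -0.1250
  i=1: (7/8) × log₂((7/8)/(3/4)) = (7/8) × log₂(7/6) = 0.1946
D(P||Q) = -0.1250 + 0.1946
  = 0.0696 bits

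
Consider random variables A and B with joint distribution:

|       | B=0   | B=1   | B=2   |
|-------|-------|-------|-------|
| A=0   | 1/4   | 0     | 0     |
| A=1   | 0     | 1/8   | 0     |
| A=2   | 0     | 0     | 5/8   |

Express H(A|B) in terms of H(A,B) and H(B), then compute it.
H(A|B) = H(A,B) - H(B)

Marginal P(B) (column sums):
  P(B=0) = 1/4 + 0 + 0 = 1/4
  P(B=1) = 0 + 1/8 + 0 = 1/8
  P(B=2) = 0 + 0 + 5/8 = 5/8

H(A,B) = -[(1/4)·log₂(1/4) + (1/8)·log₂(1/8) + (5/8)·log₂(5/8)]
  = 0.5000 + 0.3750 + 0.4238
  = 1.2988 bits
H(B) = -[(1/4)·log₂(1/4) + (1/8)·log₂(1/8) + (5/8)·log₂(5/8)]
  = 0.5000 + 0.3750 + 0.4238
  = 1.2988 bits

H(A|B) = 1.2988 - 1.2988 = 0.0000 bits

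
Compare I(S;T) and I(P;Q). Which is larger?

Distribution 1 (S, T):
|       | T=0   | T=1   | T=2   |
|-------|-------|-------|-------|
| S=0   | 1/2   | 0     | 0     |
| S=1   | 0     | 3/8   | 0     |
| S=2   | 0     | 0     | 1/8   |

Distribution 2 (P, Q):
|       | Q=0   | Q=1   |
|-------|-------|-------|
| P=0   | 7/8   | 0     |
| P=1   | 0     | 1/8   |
Distribution 1 (S, T):
Marginal P(S) (row sums):
  P(S=0) = 1/2 + 0 + 0 = 1/2
  P(S=1) = 0 + 3/8 + 0 = 3/8
  P(S=2) = 0 + 0 + 1/8 = 1/8
Marginal P(T) (column sums):
  P(T=0) = 1/2 + 0 + 0 = 1/2
  P(T=1) = 0 + 3/8 + 0 = 3/8
  P(T=2) = 0 + 0 + 1/8 = 1/8

H(S) = -[(1/2)·log₂(1/2) + (3/8)·log₂(3/8) + (1/8)·log₂(1/8)]
  = 0.5000 + 0.5306 + 0.3750
  = 1.4056 bits
H(T) = -[(1/2)·log₂(1/2) + (3/8)·log₂(3/8) + (1/8)·log₂(1/8)]
  = 0.5000 + 0.5306 + 0.3750
  = 1.4056 bits
H(S,T) = -[(1/2)·log₂(1/2) + (3/8)·log₂(3/8) + (1/8)·log₂(1/8)]
  = 0.5000 + 0.5306 + 0.3750
  = 1.4056 bits

I(S;T) = H(S) + H(T) - H(S,T)
  = 1.4056 + 1.4056 - 1.4056
  = 1.4056 bits

Distribution 2 (P, Q):
Marginal P(P) (row sums):
  P(P=0) = 7/8 + 0 = 7/8
  P(P=1) = 0 + 1/8 = 1/8
Marginal P(Q) (column sums):
  P(Q=0) = 7/8 + 0 = 7/8
  P(Q=1) = 0 + 1/8 = 1/8

H(P) = -[(7/8)·log₂(7/8) + (1/8)·log₂(1/8)]
  = 0.1686 + 0.3750
  = 0.5436 bits
H(Q) = -[(7/8)·log₂(7/8) + (1/8)·log₂(1/8)]
  = 0.1686 + 0.3750
  = 0.5436 bits
H(P,Q) = -[(7/8)·log₂(7/8) + (1/8)·log₂(1/8)]
  = 0.1686 + 0.3750
  = 0.5436 bits

I(P;Q) = H(P) + H(Q) - H(P,Q)
  = 0.5436 + 0.5436 - 0.5436
  = 0.5436 bits

I(S;T) = 1.4056 bits > I(P;Q) = 0.5436 bits, so (S, T) has the higher mutual information (stronger dependence).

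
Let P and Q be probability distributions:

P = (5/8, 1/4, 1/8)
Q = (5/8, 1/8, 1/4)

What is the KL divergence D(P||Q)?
D(P||Q) = Σ P(i) log₂(P(i)/Q(i))
  i=0: (5/8) × log₂((5/8)/(5/8)) = (5/8) × log₂(1) = 0.0000
  i=1: (1/4) × log₂((1/4)/(1/8)) = (1/4) × log₂(2) = 0.2500
  i=2: (1/8) × log₂((1/8)/(1/4)) = (1/8) × log₂(1/2) = -0.1250
D(P||Q) = 0.0000 + 0.2500 - 0.1250
  = 0.1250 bits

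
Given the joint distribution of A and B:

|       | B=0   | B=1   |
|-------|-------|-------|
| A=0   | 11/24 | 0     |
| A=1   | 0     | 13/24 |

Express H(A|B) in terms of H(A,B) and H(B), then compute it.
H(A|B) = H(A,B) - H(B)

Marginal P(B) (column sums):
  P(B=0) = 11/24 + 0 = 11/24
  P(B=1) = 0 + 13/24 = 13/24

H(A,B) = -[(11/24)·log₂(11/24) + (13/24)·log₂(13/24)]
  = 0.5159 + 0.4791
  = 0.9950 bits
H(B) = -[(11/24)·log₂(11/24) + (13/24)·log₂(13/24)]
  = 0.5159 + 0.4791
  = 0.9950 bits

H(A|B) = 0.9950 - 0.9950 = 0.0000 bits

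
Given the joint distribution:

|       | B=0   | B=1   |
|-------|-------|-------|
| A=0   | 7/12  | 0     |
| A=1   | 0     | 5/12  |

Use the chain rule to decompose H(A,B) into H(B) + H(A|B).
By the chain rule: H(A,B) = H(B) + H(A|B)

Marginal P(B) (column sums):
  P(B=0) = 7/12 + 0 = 7/12
  P(B=1) = 0 + 5/12 = 5/12
H(B) = -[(7/12)·log₂(7/12) + (5/12)·log₂(5/12)]
  = 0.4536 + 0.5263
  = 0.9799 bits
H(A|B) = -Σ P(A,B)·log₂ P(A|B), where P(A|B) = P(A,B) / P(B)
  (cells with P(A,B) = 0 contribute 0)
  (A=0,B=0): P(A|B) = (7/12)/(7/12) = 1;  -(7/12)·log₂(1) = 0.0000
  (A=1,B=1): P(A|B) = (5/12)/(5/12) = 1;  -(5/12)·log₂(1) = 0.0000
H(A|B) = 0.0000 + 0.0000
  = 0.0000 bits

H(A,B) = H(B) + H(A|B) = 0.9799 + 0.0000 = 0.9799 bits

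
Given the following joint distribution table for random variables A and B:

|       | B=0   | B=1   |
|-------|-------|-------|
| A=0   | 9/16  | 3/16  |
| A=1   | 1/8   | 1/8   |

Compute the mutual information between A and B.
Marginal P(A) (row sums):
  P(A=0) = 9/16 + 3/16 = 3/4
  P(A=1) = 1/8 + 1/8 = 1/4
Marginal P(B) (column sums):
  P(B=0) = 9/16 + 1/8 = 11/16
  P(B=1) = 3/16 + 1/8 = 5/16

H(A) = -[(3/4)·log₂(3/4) + (1/4)·log₂(1/4)]
  = 0.3113 + 0.5000
  = 0.8113 bits
H(B) = -[(11/16)·log₂(11/16) + (5/16)·log₂(5/16)]
  = 0.3716 + 0.5244
  = 0.8960 bits
H(A,B) = -[(9/16)·log₂(9/16) + (3/16)·log₂(3/16) + (1/8)·log₂(1/8) + (1/8)·log₂(1/8)]
  = 0.4669 + 0.4528 + 0.3750 + 0.3750
  = 1.6697 bits

I(A;B) = H(A) + H(B) - H(A,B)
  = 0.8113 + 0.8960 - 1.6697
  = 0.0376 bits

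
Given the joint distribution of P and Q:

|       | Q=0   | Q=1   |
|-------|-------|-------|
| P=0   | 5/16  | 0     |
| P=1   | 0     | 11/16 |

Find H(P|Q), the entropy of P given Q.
Marginal P(Q) (column sums):
  P(Q=0) = 5/16 + 0 = 5/16
  P(Q=1) = 0 + 11/16 = 11/16

H(P|Q) = -Σ P(P,Q)·log₂ P(P|Q), where P(P|Q) = P(P,Q) / P(Q)
  (cells with P(P,Q) = 0 contribute 0)
  (P=0,Q=0): P(P|Q) = (5/16)/(5/16) = 1;  -(5/16)·log₂(1) = 0.0000
  (P=1,Q=1): P(P|Q) = (11/16)/(11/16) = 1;  -(11/16)·log₂(1) = 0.0000
H(P|Q) = 0.0000 + 0.0000
  = 0.0000 bits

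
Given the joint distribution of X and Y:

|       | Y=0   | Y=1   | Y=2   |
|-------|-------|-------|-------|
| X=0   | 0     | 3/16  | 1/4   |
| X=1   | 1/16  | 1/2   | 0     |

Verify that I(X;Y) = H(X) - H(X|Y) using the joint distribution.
Left side, from I(X;Y) = H(X) + H(Y) - H(X,Y):
Marginal P(X) (row sums):
  P(X=0) = 0 + 3/16 + 1/4 = 7/16
  P(X=1) = 1/16 + 1/2 + 0 = 9/16
Marginal P(Y) (column sums):
  P(Y=0) = 0 + 1/16 = 1/16
  P(Y=1) = 3/16 + 1/2 = 11/16
  P(Y=2) = 1/4 + 0 = 1/4

H(X) = -[(7/16)·log₂(7/16) + (9/16)·log₂(9/16)]
  = 0.5218 + 0.4669
  = 0.9887 bits
H(Y) = -[(1/16)·log₂(1/16) + (11/16)·log₂(11/16) + (1/4)·log₂(1/4)]
  = 0.2500 + 0.3716 + 0.5000
  = 1.1216 bits
H(X,Y) = -[(3/16)·log₂(3/16) + (1/4)·log₂(1/4) + (1/16)·log₂(1/16) + (1/2)·log₂(1/2)]
  = 0.4528 + 0.5000 + 0.2500 + 0.5000
  = 1.7028 bits

I(X;Y) = H(X) + H(Y) - H(X,Y)
  = 0.9887 + 1.1216 - 1.7028
  = 0.4075 bits

Right side, with H(X|Y) computed directly from the conditional probabilities:
H(X|Y) = -Σ P(X,Y)·log₂ P(X|Y), where P(X|Y) = P(X,Y) / P(Y)
  (cells with P(X,Y) = 0 contribute 0)
  (X=0,Y=1): P(X|Y) = (3/16)/(11/16) = 3/11;  -(3/16)·log₂(3/11) = 0.3515
  (X=0,Y=2): P(X|Y) = (1/4)/(1/4) = 1;  -(1/4)·log₂(1) = 0.0000
  (X=1,Y=0): P(X|Y) = (1/16)/(1/16) = 1;  -(1/16)·log₂(1) = 0.0000
  (X=1,Y=1): P(X|Y) = (1/2)/(11/16) = 8/11;  -(1/2)·log₂(8/11) = 0.2297
H(X|Y) = 0.3515 + 0.0000 + 0.0000 + 0.2297
  = 0.5812 bits
H(X) - H(X|Y) = 0.9887 - 0.5812 = 0.4075 bits

Both sides equal 0.4075 bits, so I(X;Y) = H(X) - H(X|Y) ✓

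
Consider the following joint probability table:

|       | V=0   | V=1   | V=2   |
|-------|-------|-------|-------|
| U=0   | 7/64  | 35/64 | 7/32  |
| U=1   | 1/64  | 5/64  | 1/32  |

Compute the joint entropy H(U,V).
H(U,V) = -Σ P(U,V) log₂ P(U,V), summed over the non-zero cells:
H(U,V) = -[(7/64)·log₂(7/64) + (35/64)·log₂(35/64) + (7/32)·log₂(7/32) + (1/64)·log₂(1/64) + (5/64)·log₂(5/64) + (1/32)·log₂(1/32)]
  = 0.3492 + 0.4762 + 0.4796 + 0.0938 + 0.2873 + 0.1563
  = 1.8424 bits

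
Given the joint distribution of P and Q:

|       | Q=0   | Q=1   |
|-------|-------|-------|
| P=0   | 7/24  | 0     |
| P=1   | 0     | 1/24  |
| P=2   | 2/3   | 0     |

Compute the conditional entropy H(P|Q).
Marginal P(Q) (column sums):
  P(Q=0) = 7/24 + 0 + 2/3 = 23/24
  P(Q=1) = 0 + 1/24 + 0 = 1/24

H(P|Q) = -Σ P(P,Q)·log₂ P(P|Q), where P(P|Q) = P(P,Q) / P(Q)
  (cells with P(P,Q) = 0 contribute 0)
  (P=0,Q=0): P(P|Q) = (7/24)/(23/24) = 7/23;  -(7/24)·log₂(7/23) = 0.5006
  (P=1,Q=1): P(P|Q) = (1/24)/(1/24) = 1;  -(1/24)·log₂(1) = 0.0000
  (P=2,Q=0): P(P|Q) = (2/3)/(23/24) = 16/23;  -(2/3)·log₂(16/23) = 0.3490
H(P|Q) = 0.5006 + 0.0000 + 0.3490
  = 0.8496 bits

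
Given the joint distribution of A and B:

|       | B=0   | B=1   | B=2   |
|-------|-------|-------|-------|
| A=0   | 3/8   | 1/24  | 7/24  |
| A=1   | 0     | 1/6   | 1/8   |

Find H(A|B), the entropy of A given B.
Marginal P(B) (column sums):
  P(B=0) = 3/8 + 0 = 3/8
  P(B=1) = 1/24 + 1/6 = 5/24
  P(B=2) = 7/24 + 1/8 = 5/12

H(A|B) = -Σ P(A,B)·log₂ P(A|B), where P(A|B) = P(A,B) / P(B)
  (cells with P(A,B) = 0 contribute 0)
  (A=0,B=0): P(A|B) = (3/8)/(3/8) = 1;  -(3/8)·log₂(1) = 0.0000
  (A=0,B=1): P(A|B) = (1/24)/(5/24) = 1/5;  -(1/24)·log₂(1/5) = 0.0967
  (A=0,B=2): P(A|B) = (7/24)/(5/12) = 7/10;  -(7/24)·log₂(7/10) = 0.1501
  (A=1,B=1): P(A|B) = (1/6)/(5/24) = 4/5;  -(1/6)·log₂(4/5) = 0.0537
  (A=1,B=2): P(A|B) = (1/8)/(5/12) = 3/10;  -(1/8)·log₂(3/10) = 0.2171
H(A|B) = 0.0000 + 0.0967 + 0.1501 + 0.0537 + 0.2171
  = 0.5176 bits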